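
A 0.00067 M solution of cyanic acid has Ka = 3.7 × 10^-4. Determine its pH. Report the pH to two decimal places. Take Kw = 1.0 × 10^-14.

HOCN ⇌ OCN- + H+
Ka = x²/(0.00067 − x) = 3.7 × 10^-4
The 5% rule fails; solving x² + Ka·x − Ka·C₀ = 0 exactly:
x = [−0.00037 + √(0.00037² + 9.92e-07)]/2 = 3.46 × 10^-4 M
pH = −log[H+] = −log(3.46 × 10^-4) = 3.46

pH = 3.46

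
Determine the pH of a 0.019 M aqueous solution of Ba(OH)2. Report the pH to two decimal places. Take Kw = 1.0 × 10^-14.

pH = 12.58

Ba(OH)2 is a strong base (each formula unit releases 2 OH-); [OH-] = 0.038 M.
pOH = -log(0.038) = 1.42
pH = 14.00 - 1.42 = 12.58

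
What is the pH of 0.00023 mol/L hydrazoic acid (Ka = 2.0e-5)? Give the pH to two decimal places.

HN3 ⇌ N3- + H+
Ka = x²/(0.00023 − x) = 2.0 × 10^-5
x is not negligible relative to C₀; solve x² + 2e-05·x − 4.6e-09 = 0.
x = (−Ka + √(Ka² + 4·Ka·C₀))/2 = 5.86 × 10^-5 M
pH = −log(5.86 × 10^-5) = 4.23

pH = 4.23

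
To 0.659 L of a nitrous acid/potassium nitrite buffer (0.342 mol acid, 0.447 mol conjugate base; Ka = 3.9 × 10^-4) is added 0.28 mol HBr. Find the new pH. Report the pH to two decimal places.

pH = 2.84

After neutralization: n(HNO2) = 0.622 mol, n(NO2-) = 0.167 mol.
pKa = −log(3.9 × 10^-4) = 3.409
pH = pKa + log(n_NO2-/n_HNO2) = 3.409 + log(0.167/0.622) = 3.409 + (-0.571)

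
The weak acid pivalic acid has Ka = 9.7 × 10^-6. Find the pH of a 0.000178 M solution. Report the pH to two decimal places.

(CH3)3CCOOH ⇌ (CH3)3CCOO- + H+
Ka = [H+]²/(0.000178 − [H+]) = 9.7 × 10^-6
Here C₀/Ka ≈ 18.4, so the small-[H+] approximation fails. Use the quadratic:
[H+] = (−Ka + √(Ka² + 4·Ka·C₀))/2 = 3.70 × 10^-5 M
pH = −log[H+] = −log(3.70 × 10^-5) = 4.43

pH = 4.43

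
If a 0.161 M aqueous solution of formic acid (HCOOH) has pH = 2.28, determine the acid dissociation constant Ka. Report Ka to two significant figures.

[H+] = 10^(-2.28) = 5.25 × 10^-3 M
At equilibrium [HA] = 0.161 − 5.25 × 10^-3 = 1.56 × 10^-1 M
Ka = [H+][A-]/[HA] = (5.25 × 10^-3)² / 1.56 × 10^-1 = 1.8 × 10^-4

Ka = 1.8 × 10^-4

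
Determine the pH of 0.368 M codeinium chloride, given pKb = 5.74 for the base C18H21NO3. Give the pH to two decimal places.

pH = 4.35

C18H22NO3+ is the conjugate acid of the weak base C18H21NO3.
Kb = 10^(−5.74) = 1.82 × 10^-6
Ka = Kw/Kb = 1.0×10^-14 / 1.82 × 10^-6 = 5.49 × 10^-9
Ka = x²/(0.368 − x) = 5.49 × 10^-9
Assume x ≪ 0.368: x ≈ √(5.49 × 10^-9 × 0.368) = 4.49 × 10^-5 M
Check: 0.012% ionized — well under 5%, approximation valid.
pH = −log(4.49 × 10^-5) = 4.35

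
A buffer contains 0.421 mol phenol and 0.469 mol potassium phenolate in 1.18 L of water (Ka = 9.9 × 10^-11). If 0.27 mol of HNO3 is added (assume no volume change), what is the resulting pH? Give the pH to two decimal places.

Added H+ converts C6H5O- to C6H5OH: C6H5OH → 0.691 mol, C6H5O- → 0.199 mol.
pKa = −log(9.9 × 10^-11) = 10.004
pH = pKa + log(n_C6H5O-/n_C6H5OH) = 10.004 + log(0.199/0.691) = 10.004 + (-0.541)

pH = 9.46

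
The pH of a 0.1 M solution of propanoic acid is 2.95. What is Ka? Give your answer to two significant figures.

[H+] = 10^(-2.95) = 1.12 × 10^-3 M
At equilibrium [HA] = 0.1 − 1.12 × 10^-3 = 9.89 × 10^-2 M
Ka = [H+][A-]/[HA] = (1.12 × 10^-3)² / 9.89 × 10^-2 = 1.3 × 10^-5

Ka = 1.3 × 10^-5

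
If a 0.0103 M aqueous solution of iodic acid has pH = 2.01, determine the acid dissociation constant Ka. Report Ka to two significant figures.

Ka = 1.8 × 10^-1

[H+] = 10^(-2.01) = 9.77 × 10^-3 M
At equilibrium [HA] = 0.0103 − 9.77 × 10^-3 = 5.30 × 10^-4 M
Ka = [H+][A-]/[HA] = (9.77 × 10^-3)² / 5.30 × 10^-4 = 1.8 × 10^-1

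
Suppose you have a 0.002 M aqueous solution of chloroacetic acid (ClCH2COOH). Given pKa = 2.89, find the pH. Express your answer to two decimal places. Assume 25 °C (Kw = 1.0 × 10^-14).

pH = 2.96

ClCH2COOH ⇌ ClCH2COO- + H+
Ka = 10^(−2.89) = 1.29 × 10^-3
Ka = [H+]²/(0.002 − [H+]) = 1.29 × 10^-3
The 5% rule fails; solving [H+]² + Ka·[H+] − Ka·C₀ = 0 exactly:
[H+] = [−0.00129 + √(0.00129² + 1.03e-05)]/2 = 1.09 × 10^-3 M
pH = −log(1.09 × 10^-3) = 2.96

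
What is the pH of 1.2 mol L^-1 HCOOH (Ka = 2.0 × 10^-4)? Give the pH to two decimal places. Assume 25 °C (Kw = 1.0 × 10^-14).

HCOOH ⇌ HCOO- + H+
Let x = [H+] at equilibrium. Ka = x²/(1.2 − x).
Neglecting x in the denominator: x = √(2.0 × 10^-4 × 1.2) = 1.55 × 10^-2 M
(x/C₀ = 1.3% < 5%, so the approximation holds.)
pH = −log(1.55 × 10^-2) = 1.81

pH = 1.81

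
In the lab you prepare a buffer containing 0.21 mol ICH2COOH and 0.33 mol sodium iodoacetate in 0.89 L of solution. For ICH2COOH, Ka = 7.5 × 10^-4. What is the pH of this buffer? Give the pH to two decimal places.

pH = 3.32

pKa = −log(7.5 × 10^-4) = 3.125
Henderson–Hasselbalch: pH = pKa + log([ICH2COO-]/[ICH2COOH]) = 3.125 + log(0.33/0.21)
pH = 3.125 + (+0.196) = 3.32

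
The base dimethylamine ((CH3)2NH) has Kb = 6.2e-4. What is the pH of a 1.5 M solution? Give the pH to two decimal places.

pH = 12.48

(CH3)2NH + H2O ⇌ (CH3)2NH2+ + OH-
From the ICE table, Kb = [OH-]²/(1.5 − [OH-]) = 6.2 × 10^-4.
Assume [OH-] ≪ 1.5: [OH-] ≈ √(6.2 × 10^-4 × 1.5) = 3.05 × 10^-2 M
pOH = 1.52, so pH = 14.00 − pOH = 12.48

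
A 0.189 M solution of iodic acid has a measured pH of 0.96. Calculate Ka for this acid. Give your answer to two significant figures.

[H+] = 10^(-0.96) = 1.10 × 10^-1 M
At equilibrium [HA] = 0.189 − 1.10 × 10^-1 = 7.90 × 10^-2 M
Ka = [H+][A-]/[HA] = (1.10 × 10^-1)² / 7.90 × 10^-2 = 1.5 × 10^-1

Ka = 1.5 × 10^-1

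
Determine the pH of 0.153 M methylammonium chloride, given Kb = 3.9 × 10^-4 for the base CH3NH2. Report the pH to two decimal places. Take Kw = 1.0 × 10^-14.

CH3NH3+ is the conjugate acid of the weak base CH3NH2.
Ka = Kw/Kb = 1.0×10^-14 / 3.9 × 10^-4 = 2.56 × 10^-11
From the ICE table, Ka = x²/(0.153 − x) = 2.56 × 10^-11.
Neglecting x in the denominator: x = √(2.56 × 10^-11 × 0.153) = 1.98 × 10^-6 M
Check: 0.0013% ionized — well under 5%, approximation valid.
pH = −log[H+] = −log(1.98 × 10^-6) = 5.70

pH = 5.70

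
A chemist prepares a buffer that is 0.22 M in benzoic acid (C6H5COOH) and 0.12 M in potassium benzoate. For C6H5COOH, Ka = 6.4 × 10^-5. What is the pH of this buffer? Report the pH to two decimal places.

pKa = −log(6.4 × 10^-5) = 4.194
Using pH = pKa + log([base]/[acid]) with [base]/[acid] = 0.12/0.22:
pH = 4.194 + (-0.263) = 3.93

pH = 3.93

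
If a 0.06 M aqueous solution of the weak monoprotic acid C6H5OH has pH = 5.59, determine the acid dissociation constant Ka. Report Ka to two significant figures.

Ka = 1.1 × 10^-10

[H+] = 10^(-5.59) = 2.57 × 10^-6 M
At equilibrium [HA] = 0.06 − 2.57 × 10^-6 = 6.00 × 10^-2 M
Ka = [H+][A-]/[HA] = (2.57 × 10^-6)² / 6.00 × 10^-2 = 1.1 × 10^-10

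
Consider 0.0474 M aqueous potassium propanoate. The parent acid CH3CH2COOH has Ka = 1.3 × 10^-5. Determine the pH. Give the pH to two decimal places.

pH = 8.78

CH3CH2COO- is the conjugate base of the weak acid CH3CH2COOH.
Kb = Kw/Ka = 1.0×10^-14 / 1.3 × 10^-5 = 7.69 × 10^-10
From the ICE table, Kb = [OH-]²/(0.0474 − [OH-]) = 7.69 × 10^-10.
Assume [OH-] ≪ 0.0474: [OH-] ≈ √(7.69 × 10^-10 × 0.0474) = 6.04 × 10^-6 M
Check: 0.013% ionized — well under 5%, approximation valid.
pOH = 5.22, so pH = 14.00 − pOH = 8.78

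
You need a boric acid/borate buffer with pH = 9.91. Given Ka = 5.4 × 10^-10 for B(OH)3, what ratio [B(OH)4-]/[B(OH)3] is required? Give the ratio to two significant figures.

ratio = 4.4

pKa = -log(5.4 × 10^-10) = 9.268
pH = pKa + log(r) ⇒ log(r) = 9.91 − 9.268 = +0.642
r = [B(OH)4-]/[B(OH)3] = 10^(+0.642) = 4.39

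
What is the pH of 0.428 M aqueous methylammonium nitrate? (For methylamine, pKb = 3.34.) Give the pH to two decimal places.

pH = 5.51

CH3NH3+ is the conjugate acid of the weak base CH3NH2.
Kb = 10^(−3.34) = 4.57 × 10^-4
Ka = Kw/Kb = 1.0×10^-14 / 4.57 × 10^-4 = 2.19 × 10^-11
Ka = x²/(0.428 − x) = 2.19 × 10^-11
Neglecting x in the denominator: x = √(2.19 × 10^-11 × 0.428) = 3.06 × 10^-6 M
Check: 0.00072% ionized — well under 5%, approximation valid.
pH = −log[H+] = −log(3.06 × 10^-6) = 5.51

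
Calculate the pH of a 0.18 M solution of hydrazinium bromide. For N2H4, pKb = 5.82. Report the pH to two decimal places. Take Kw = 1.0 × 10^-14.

pH = 4.46

N2H5+ is the conjugate acid of the weak base N2H4.
Kb = 10^(−5.82) = 1.51 × 10^-6
Ka = Kw/Kb = 1.0×10^-14 / 1.51 × 10^-6 = 6.62 × 10^-9
Ka = x²/(0.18 − x) = 6.62 × 10^-9
Since Ka ≪ C₀, x ≈ √(Ka·C₀) = 3.45 × 10^-5 M.
Check: 0.019% ionized — well under 5%, approximation valid.
pH = −log[H+] = −log(3.45 × 10^-5) = 4.46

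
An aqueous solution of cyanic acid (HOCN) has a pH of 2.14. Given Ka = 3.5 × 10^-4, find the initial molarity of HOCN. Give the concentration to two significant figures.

C₀ = 1.6 × 10^-1 M

[H+] = 10^(-2.14) = 7.24 × 10^-3 M = x
Ka = x²/(C₀ − x) ⇒ C₀ = x + x²/Ka
C₀ = 7.24 × 10^-3 + (7.24 × 10^-3)²/(3.5 × 10^-4) = 1.57 × 10^-1 M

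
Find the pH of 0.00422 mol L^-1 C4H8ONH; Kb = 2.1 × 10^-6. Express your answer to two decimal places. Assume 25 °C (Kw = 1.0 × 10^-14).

pH = 9.97

C4H8ONH + H2O ⇌ C4H8ONH2+ + OH-
Kb = [OH-]²/(0.00422 − [OH-]) = 2.1 × 10^-6
Assume [OH-] ≪ 0.00422: [OH-] ≈ √(2.1 × 10^-6 × 0.00422) = 9.41 × 10^-5 M
Check: 2.2% ionized — well under 5%, approximation valid.
pOH = −log(9.41 × 10^-5) = 4.03; pH = 14.00 − 4.03 = 9.97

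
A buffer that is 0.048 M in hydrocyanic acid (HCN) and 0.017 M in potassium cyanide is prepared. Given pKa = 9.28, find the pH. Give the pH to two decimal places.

pH = 8.83

Henderson–Hasselbalch: pH = pKa + log([CN-]/[HCN]) = 9.28 + log(0.017/0.048)
pH = 9.28 + (-0.451) = 8.83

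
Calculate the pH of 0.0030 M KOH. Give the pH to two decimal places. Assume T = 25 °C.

KOH is a strong base; [OH-] = 0.003 M.
pOH = -log(0.003) = 2.52
pH = 14.00 - 2.52 = 11.48

pH = 11.48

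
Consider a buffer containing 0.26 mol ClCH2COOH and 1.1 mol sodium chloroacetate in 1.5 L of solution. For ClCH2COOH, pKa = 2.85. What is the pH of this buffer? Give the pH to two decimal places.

pH = pKa + log([A⁻]/[HA]) = 2.85 + log(1.1/0.26)
pH = 2.85 + (+0.626) = 3.48

pH = 3.48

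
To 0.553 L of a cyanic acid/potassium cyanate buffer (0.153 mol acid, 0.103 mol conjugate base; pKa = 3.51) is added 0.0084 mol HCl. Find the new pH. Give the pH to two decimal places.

pH = 3.28

Added H+ converts OCN- to HOCN: HOCN → 0.161 mol, OCN- → 0.0946 mol.
Henderson–Hasselbalch with mole ratio 0.0946/0.161: pH = 3.51 + (-0.231)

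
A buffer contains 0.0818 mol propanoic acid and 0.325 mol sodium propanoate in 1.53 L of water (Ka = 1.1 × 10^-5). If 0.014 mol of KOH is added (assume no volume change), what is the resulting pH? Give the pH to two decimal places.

After neutralization: n(CH3CH2COOH) = 0.0678 mol, n(CH3CH2COO-) = 0.339 mol.
pKa = −log(1.1 × 10^-5) = 4.959
pH = pKa + log(n_CH3CH2COO-/n_CH3CH2COOH) = 4.959 + log(0.339/0.0678) = 4.959 + (+0.699)

pH = 5.66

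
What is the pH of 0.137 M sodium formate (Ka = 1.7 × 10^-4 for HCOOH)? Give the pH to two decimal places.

pH = 8.45

HCOO- is the conjugate base of the weak acid HCOOH.
Kb = Kw/Ka = 1.0×10^-14 / 1.7 × 10^-4 = 5.88 × 10^-11
From the ICE table, Kb = x²/(0.137 − x) = 5.88 × 10^-11.
Neglecting x in the denominator: x = √(5.88 × 10^-11 × 0.137) = 2.84 × 10^-6 M
Check: 0.0021% ionized — well under 5%, approximation valid.
pOH = −log(2.84 × 10^-6) = 5.55; pH = 14.00 − 5.55 = 8.45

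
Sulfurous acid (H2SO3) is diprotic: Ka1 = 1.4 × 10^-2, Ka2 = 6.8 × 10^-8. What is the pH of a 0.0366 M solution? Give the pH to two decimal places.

pH = 1.78

Since Ka1 ≫ Ka2, the first ionization dominates [H+].
Ka1 = x²/(0.0366 − x) = 1.4 × 10^-2
Solving the quadratic: x = (−Ka1 + √(Ka1² + 4·Ka1·C₀))/2 = 1.67 × 10^-2 M
pH = −log(1.67 × 10^-2) = 1.78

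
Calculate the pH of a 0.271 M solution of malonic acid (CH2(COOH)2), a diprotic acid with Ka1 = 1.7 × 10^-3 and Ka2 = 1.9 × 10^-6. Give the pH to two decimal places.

pH = 1.69

Since Ka1 ≫ Ka2, the first ionization dominates [H+].
Ka1 = x²/(0.271 − x) = 1.7 × 10^-3
Solving the quadratic: x = (−Ka1 + √(Ka1² + 4·Ka1·C₀))/2 = 2.06 × 10^-2 M
pH = −log(2.06 × 10^-2) = 1.69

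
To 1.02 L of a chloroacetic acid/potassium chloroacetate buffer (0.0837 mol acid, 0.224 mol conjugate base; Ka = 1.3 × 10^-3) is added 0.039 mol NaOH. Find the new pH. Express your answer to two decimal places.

pH = 3.66

OH- converts ClCH2COOH to ClCH2COO-: ClCH2COOH → 0.0447 mol, ClCH2COO- → 0.263 mol.
pKa = −log(1.3 × 10^-3) = 2.886
Henderson–Hasselbalch with mole ratio 0.263/0.0447: pH = 2.886 + (+0.770)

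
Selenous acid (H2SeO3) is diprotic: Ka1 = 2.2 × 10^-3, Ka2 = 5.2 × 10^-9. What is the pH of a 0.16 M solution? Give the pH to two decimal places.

Ka1 ≫ Ka2, so treat the first dissociation as the only significant source of H+.
Ka1 = x²/(0.16 − x) = 2.2 × 10^-3
Solving the quadratic: x = (−Ka1 + √(Ka1² + 4·Ka1·C₀))/2 = 1.77 × 10^-2 M
pH = −log(1.77 × 10^-2) = 1.75

pH = 1.75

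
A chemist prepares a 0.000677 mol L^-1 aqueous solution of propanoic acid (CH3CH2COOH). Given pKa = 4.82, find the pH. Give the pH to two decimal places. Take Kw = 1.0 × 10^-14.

CH3CH2COOH ⇌ CH3CH2COO- + H+
Ka = 10^(−4.82) = 1.51 × 10^-5
Ka = [H+]²/(0.000677 − [H+]) = 1.51 × 10^-5
The 5% rule fails; solving [H+]² + Ka·[H+] − Ka·C₀ = 0 exactly:
[H+] = [−1.51e-05 + √(1.51e-05² + 4.09e-08)]/2 = 9.38 × 10^-5 M
pH = −log[H+] = −log(9.38 × 10^-5) = 4.03

pH = 4.03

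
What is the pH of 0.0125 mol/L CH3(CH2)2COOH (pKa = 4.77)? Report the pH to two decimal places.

CH3(CH2)2COOH ⇌ CH3(CH2)2COO- + H+
Ka = 10^(−4.77) = 1.70 × 10^-5
Ka = [H+]²/(0.0125 − [H+]) = 1.70 × 10^-5
Assume [H+] ≪ 0.0125: [H+] ≈ √(1.70 × 10^-5 × 0.0125) = 4.61 × 10^-4 M
([H+]/C₀ = 3.7% < 5%, so the approximation holds.)
pH = −log(4.61 × 10^-4) = 3.34

pH = 3.34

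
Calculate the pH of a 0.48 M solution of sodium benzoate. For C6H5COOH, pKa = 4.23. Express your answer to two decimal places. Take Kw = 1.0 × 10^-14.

C6H5COO- is the conjugate base of the weak acid C6H5COOH.
Ka = 10^(−4.23) = 5.89 × 10^-5
Kb = Kw/Ka = 1.0×10^-14 / 5.89 × 10^-5 = 1.70 × 10^-10
Kb = x²/(0.48 − x) = 1.70 × 10^-10
Assume x ≪ 0.48: x ≈ √(1.70 × 10^-10 × 0.48) = 9.03 × 10^-6 M
pOH = −log(9.03 × 10^-6) = 5.04; pH = 14.00 − 5.04 = 8.96

pH = 8.96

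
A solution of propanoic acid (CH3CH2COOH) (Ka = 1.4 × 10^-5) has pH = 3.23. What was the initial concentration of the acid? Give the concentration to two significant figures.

C₀ = 2.5 × 10^-2 M

[H+] = 10^(-3.23) = 5.89 × 10^-4 M = x
Ka = x²/(C₀ − x) ⇒ C₀ = x + x²/Ka
C₀ = 5.89 × 10^-4 + (5.89 × 10^-4)²/(1.4 × 10^-5) = 2.54 × 10^-2 M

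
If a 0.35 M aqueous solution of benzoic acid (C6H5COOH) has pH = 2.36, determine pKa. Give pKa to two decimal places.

[H+] = 10^(-2.36) = 4.37 × 10^-3 M
At equilibrium [HA] = 0.35 − 4.37 × 10^-3 = 3.46 × 10^-1 M
Ka = [H+][A-]/[HA] = (4.37 × 10^-3)² / 3.46 × 10^-1 = 5.52 × 10^-5
pKa = -log(5.52 × 10^-5) = 4.26

pKa = 4.26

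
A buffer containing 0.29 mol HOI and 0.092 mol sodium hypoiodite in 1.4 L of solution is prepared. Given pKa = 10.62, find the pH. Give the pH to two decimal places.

pH = pKa + log([A⁻]/[HA]) = 10.62 + log(0.092/0.29)
pH = 10.62 + (-0.499) = 10.12

pH = 10.12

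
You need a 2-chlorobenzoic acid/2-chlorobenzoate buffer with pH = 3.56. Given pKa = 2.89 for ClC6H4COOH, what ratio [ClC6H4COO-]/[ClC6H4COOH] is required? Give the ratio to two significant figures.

ratio = 4.7

pH = pKa + log(r) ⇒ log(r) = 3.56 − 2.89 = +0.67
r = [ClC6H4COO-]/[ClC6H4COOH] = 10^(+0.67) = 4.68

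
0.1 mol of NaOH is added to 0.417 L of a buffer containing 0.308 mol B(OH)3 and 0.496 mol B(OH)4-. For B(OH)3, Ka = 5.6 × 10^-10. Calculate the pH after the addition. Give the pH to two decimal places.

After neutralization: n(B(OH)3) = 0.208 mol, n(B(OH)4-) = 0.596 mol.
pKa = −log(5.6 × 10^-10) = 9.252
Henderson–Hasselbalch with mole ratio 0.596/0.208: pH = 9.252 + (+0.457)

pH = 9.71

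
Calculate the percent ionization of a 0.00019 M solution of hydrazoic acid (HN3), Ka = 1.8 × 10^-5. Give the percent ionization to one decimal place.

HN3 ⇌ N3- + H+; let x = [H+] at equilibrium.
Solve x² + 1.8e-05x − 3.42e-09 = 0 → x = 5.02 × 10^-5 M
Fraction ionized = 5.02 × 10^-5 / 0.00019 = 0.2642 → 26.4%

26.4%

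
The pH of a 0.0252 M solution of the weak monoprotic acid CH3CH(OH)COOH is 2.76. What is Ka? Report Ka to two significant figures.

Ka = 1.3 × 10^-4

[H+] = 10^(-2.76) = 1.74 × 10^-3 M
At equilibrium [HA] = 0.0252 − 1.74 × 10^-3 = 2.35 × 10^-2 M
Ka = [H+][A-]/[HA] = (1.74 × 10^-3)² / 2.35 × 10^-2 = 1.3 × 10^-4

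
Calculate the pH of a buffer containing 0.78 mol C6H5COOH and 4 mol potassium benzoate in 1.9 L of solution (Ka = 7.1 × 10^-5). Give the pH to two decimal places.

pH = 4.86

pKa = −log(7.1 × 10^-5) = 4.149
Using pH = pKa + log([base]/[acid]) with [base]/[acid] = 4/0.78:
pH = 4.149 + (+0.710) = 4.86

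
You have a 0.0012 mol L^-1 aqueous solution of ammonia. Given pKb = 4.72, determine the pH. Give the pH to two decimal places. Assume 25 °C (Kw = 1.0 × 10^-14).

pH = 10.15

NH3 + H2O ⇌ NH4+ + OH-
Kb = 10^(−4.72) = 1.91 × 10^-5
Kb = x²/(0.0012 − x) = 1.91 × 10^-5
Here C₀/Kb ≈ 62.8, so the small-x approximation fails. Use the quadratic:
x = (−Kb + √(Kb² + 4·Kb·C₀))/2 = 1.42 × 10^-4 M
pOH = −log(1.42 × 10^-4) = 3.85; pH = 14.00 − 3.85 = 10.15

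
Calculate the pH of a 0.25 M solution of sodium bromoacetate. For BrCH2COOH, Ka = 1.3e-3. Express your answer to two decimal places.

BrCH2COO- is the conjugate base of the weak acid BrCH2COOH.
Kb = Kw/Ka = 1.0×10^-14 / 1.3 × 10^-3 = 7.69 × 10^-12
Let x = [OH-] at equilibrium. Kb = x²/(0.25 − x).
Neglecting x in the denominator: x = √(7.69 × 10^-12 × 0.25) = 1.39 × 10^-6 M
pOH = −log(1.39 × 10^-6) = 5.86; pH = 14.00 − 5.86 = 8.14

pH = 8.14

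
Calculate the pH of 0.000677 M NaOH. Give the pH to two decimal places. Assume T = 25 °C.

pH = 10.83

NaOH is a strong base; [OH-] = 0.000677 M.
pOH = -log(0.000677) = 3.17
pH = 14.00 - 3.17 = 10.83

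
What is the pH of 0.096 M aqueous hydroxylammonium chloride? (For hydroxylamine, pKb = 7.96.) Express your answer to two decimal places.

pH = 3.53

NH3OH+ is the conjugate acid of the weak base NH2OH.
Kb = 10^(−7.96) = 1.10 × 10^-8
Ka = Kw/Kb = 1.0×10^-14 / 1.10 × 10^-8 = 9.09 × 10^-7
From the ICE table, Ka = x²/(0.096 − x) = 9.09 × 10^-7.
Neglecting x in the denominator: x = √(9.09 × 10^-7 × 0.096) = 2.95 × 10^-4 M
(x/C₀ = 0.31% < 5%, so the approximation holds.)
pH = −log(2.95 × 10^-4) = 3.53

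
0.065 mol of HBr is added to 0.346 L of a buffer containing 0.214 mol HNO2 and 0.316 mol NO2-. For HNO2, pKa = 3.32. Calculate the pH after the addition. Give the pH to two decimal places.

pH = 3.27

Added H+ converts NO2- to HNO2: HNO2 → 0.279 mol, NO2- → 0.251 mol.
Henderson–Hasselbalch with mole ratio 0.251/0.279: pH = 3.32 + (-0.046)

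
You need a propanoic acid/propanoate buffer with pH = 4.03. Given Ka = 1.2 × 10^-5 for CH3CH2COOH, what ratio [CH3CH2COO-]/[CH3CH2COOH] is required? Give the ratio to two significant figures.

ratio = 0.13

pKa = -log(1.2 × 10^-5) = 4.921
pH = pKa + log(r) ⇒ log(r) = 4.03 − 4.921 = -0.891
r = [CH3CH2COO-]/[CH3CH2COOH] = 10^(-0.891) = 0.129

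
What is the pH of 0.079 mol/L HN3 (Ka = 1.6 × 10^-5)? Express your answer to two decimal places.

HN3 ⇌ N3- + H+
From the ICE table, Ka = [H+]²/(0.079 − [H+]) = 1.6 × 10^-5.
Since Ka ≪ C₀, [H+] ≈ √(Ka·C₀) = 1.12 × 10^-3 M.
Check: 1.4% ionized — well under 5%, approximation valid.
pH = −log(1.12 × 10^-3) = 2.95

pH = 2.95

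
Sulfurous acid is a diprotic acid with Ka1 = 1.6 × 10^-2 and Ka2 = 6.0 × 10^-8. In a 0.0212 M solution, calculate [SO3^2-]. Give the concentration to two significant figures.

6.0 × 10^-8 M

First ionization gives [H+] ≈ [HSO3-] = 1.21 × 10^-2 M.
Second step: Ka2 = [H+][SO3^2-]/[HSO3-] ≈ [SO3^2-] (since [H+] ≈ [HSO3-]).
So [SO3^2-] ≈ Ka2.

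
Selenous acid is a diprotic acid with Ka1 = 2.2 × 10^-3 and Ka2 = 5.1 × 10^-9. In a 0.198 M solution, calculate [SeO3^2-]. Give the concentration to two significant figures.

First ionization gives [H+] ≈ [HSeO3-] = 1.98 × 10^-2 M.
Second step: Ka2 = [H+][SeO3^2-]/[HSeO3-] ≈ [SeO3^2-] (since [H+] ≈ [HSeO3-]).
So [SeO3^2-] ≈ Ka2.

5.1 × 10^-9 M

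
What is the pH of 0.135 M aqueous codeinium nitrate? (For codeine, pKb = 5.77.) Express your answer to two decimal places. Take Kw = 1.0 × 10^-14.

C18H22NO3+ is the conjugate acid of the weak base C18H21NO3.
Kb = 10^(−5.77) = 1.70 × 10^-6
Ka = Kw/Kb = 1.0×10^-14 / 1.70 × 10^-6 = 5.88 × 10^-9
From the ICE table, Ka = x²/(0.135 − x) = 5.88 × 10^-9.
Assume x ≪ 0.135: x ≈ √(5.88 × 10^-9 × 0.135) = 2.82 × 10^-5 M
Check: 0.021% ionized — well under 5%, approximation valid.
pH = −log(2.82 × 10^-5) = 4.55

pH = 4.55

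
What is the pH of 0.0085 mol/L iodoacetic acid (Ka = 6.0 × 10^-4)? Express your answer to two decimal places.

ICH2COOH ⇌ ICH2COO- + H+
From the ICE table, Ka = [H+]²/(0.0085 − [H+]) = 6.0 × 10^-4.
The 5% rule fails; solving [H+]² + Ka·[H+] − Ka·C₀ = 0 exactly:
[H+] = (−Ka + √(Ka² + 4·Ka·C₀))/2 = 1.98 × 10^-3 M
pH = −log[H+] = −log(1.98 × 10^-3) = 2.70

pH = 2.70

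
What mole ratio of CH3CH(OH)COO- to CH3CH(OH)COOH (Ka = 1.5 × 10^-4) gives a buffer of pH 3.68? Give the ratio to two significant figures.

pKa = -log(1.5 × 10^-4) = 3.824
pH = pKa + log(r) ⇒ log(r) = 3.68 − 3.824 = -0.144
r = [CH3CH(OH)COO-]/[CH3CH(OH)COOH] = 10^(-0.144) = 0.718

ratio = 0.72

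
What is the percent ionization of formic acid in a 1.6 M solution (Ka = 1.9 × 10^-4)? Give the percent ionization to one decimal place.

1.1%

HCOOH ⇌ HCOO- + H+; let x = [H+] at equilibrium.
x ≈ √(Ka·C₀) = √(1.9 × 10^-4 × 1.6) = 1.74 × 10^-2 M
Fraction ionized = 1.74 × 10^-2 / 1.6 = 0.0109 → 1.1%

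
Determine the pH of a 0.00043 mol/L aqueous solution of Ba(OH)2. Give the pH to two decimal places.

pH = 10.93

Ba(OH)2 is a strong base (each formula unit releases 2 OH-); [OH-] = 0.00086 M.
pOH = -log(0.00086) = 3.07
pH = 14.00 - 3.07 = 10.93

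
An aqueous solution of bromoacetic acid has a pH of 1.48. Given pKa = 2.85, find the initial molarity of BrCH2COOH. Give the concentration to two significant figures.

[H+] = 10^(-1.48) = 3.31 × 10^-2 M = x
Ka = 10^(−2.85) = 1.41 × 10^-3
Ka = x²/(C₀ − x) ⇒ C₀ = x + x²/Ka
C₀ = 3.31 × 10^-2 + (3.31 × 10^-2)²/(1.41 × 10^-3) = 8.10 × 10^-1 M

C₀ = 8.1 × 10^-1 M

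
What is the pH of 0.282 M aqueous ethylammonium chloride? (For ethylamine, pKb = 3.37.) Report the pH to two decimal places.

pH = 5.59

C2H5NH3+ is the conjugate acid of the weak base C2H5NH2.
Kb = 10^(−3.37) = 4.27 × 10^-4
Ka = Kw/Kb = 1.0×10^-14 / 4.27 × 10^-4 = 2.34 × 10^-11
From the ICE table, Ka = [H+]²/(0.282 − [H+]) = 2.34 × 10^-11.
Assume [H+] ≪ 0.282: [H+] ≈ √(2.34 × 10^-11 × 0.282) = 2.57 × 10^-6 M
Check: 0.00091% ionized — well under 5%, approximation valid.
pH = −log[H+] = −log(2.57 × 10^-6) = 5.59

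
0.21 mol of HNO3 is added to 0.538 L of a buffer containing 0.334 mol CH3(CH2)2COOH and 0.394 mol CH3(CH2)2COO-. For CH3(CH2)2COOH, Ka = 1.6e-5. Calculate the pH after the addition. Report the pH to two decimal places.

pH = 4.33

After neutralization: n(CH3(CH2)2COOH) = 0.544 mol, n(CH3(CH2)2COO-) = 0.184 mol.
pKa = −log(1.6 × 10^-5) = 4.796
pH = pKa + log(n_CH3(CH2)2COO-/n_CH3(CH2)2COOH) = 4.796 + log(0.184/0.544) = 4.796 + (-0.471)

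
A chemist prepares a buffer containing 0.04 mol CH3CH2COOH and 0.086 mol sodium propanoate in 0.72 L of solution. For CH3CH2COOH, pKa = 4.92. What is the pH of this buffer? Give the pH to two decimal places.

Henderson–Hasselbalch: pH = pKa + log([CH3CH2COO-]/[CH3CH2COOH]) = 4.92 + log(0.086/0.04)
pH = 4.92 + (+0.332) = 5.25

pH = 5.25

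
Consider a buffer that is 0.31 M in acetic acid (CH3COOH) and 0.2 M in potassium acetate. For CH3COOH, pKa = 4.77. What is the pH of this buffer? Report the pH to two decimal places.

pH = pKa + log([A⁻]/[HA]) = 4.77 + log(0.2/0.31)
pH = 4.77 + (-0.190) = 4.58

pH = 4.58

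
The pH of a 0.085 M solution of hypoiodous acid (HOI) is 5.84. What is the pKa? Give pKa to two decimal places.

pKa = 10.61

[H+] = 10^(-5.84) = 1.45 × 10^-6 M
At equilibrium [HA] = 0.085 − 1.45 × 10^-6 = 8.50 × 10^-2 M
Ka = [H+][A-]/[HA] = (1.45 × 10^-6)² / 8.50 × 10^-2 = 2.47 × 10^-11
pKa = -log(2.47 × 10^-11) = 10.61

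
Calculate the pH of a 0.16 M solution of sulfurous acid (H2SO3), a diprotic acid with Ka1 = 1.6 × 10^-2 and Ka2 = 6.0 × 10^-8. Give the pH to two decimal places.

Ka1 ≫ Ka2, so treat the first dissociation as the only significant source of H+.
Ka1 = x²/(0.16 − x) = 1.6 × 10^-2
Solving the quadratic: x = (−Ka1 + √(Ka1² + 4·Ka1·C₀))/2 = 4.32 × 10^-2 M
pH = −log(4.32 × 10^-2) = 1.36

pH = 1.36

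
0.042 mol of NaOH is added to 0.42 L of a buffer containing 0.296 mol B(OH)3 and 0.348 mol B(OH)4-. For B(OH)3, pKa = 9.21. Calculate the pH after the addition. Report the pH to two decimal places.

pH = 9.40

OH- converts B(OH)3 to B(OH)4-: B(OH)3 → 0.254 mol, B(OH)4- → 0.39 mol.
Henderson–Hasselbalch with mole ratio 0.39/0.254: pH = 9.21 + (+0.186)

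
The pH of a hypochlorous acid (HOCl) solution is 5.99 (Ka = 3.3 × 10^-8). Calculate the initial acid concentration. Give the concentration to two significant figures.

[H+] = 10^(-5.99) = 1.02 × 10^-6 M = x
Ka = x²/(C₀ − x) ⇒ C₀ = x + x²/Ka
C₀ = 1.02 × 10^-6 + (1.02 × 10^-6)²/(3.3 × 10^-8) = 3.25 × 10^-5 M

C₀ = 3.3 × 10^-5 M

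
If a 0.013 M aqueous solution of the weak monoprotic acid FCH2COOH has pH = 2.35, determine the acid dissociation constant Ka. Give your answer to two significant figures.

[H+] = 10^(-2.35) = 4.47 × 10^-3 M
At equilibrium [HA] = 0.013 − 4.47 × 10^-3 = 8.53 × 10^-3 M
Ka = [H+][A-]/[HA] = (4.47 × 10^-3)² / 8.53 × 10^-3 = 2.3 × 10^-3

Ka = 2.3 × 10^-3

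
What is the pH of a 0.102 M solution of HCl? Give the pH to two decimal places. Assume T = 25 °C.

pH = 0.99

HCl is a strong acid and dissociates completely, so [H+] = 0.102 M.
pH = -log(0.102) = 0.99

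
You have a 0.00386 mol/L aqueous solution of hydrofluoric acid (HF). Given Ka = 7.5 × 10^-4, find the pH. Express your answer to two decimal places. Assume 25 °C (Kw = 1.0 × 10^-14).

pH = 2.86

HF ⇌ F- + H+
Ka = x²/(0.00386 − x) = 7.5 × 10^-4
x is not negligible relative to C₀; solve x² + 0.00075·x − 2.9e-06 = 0.
x = (−Ka + √(Ka² + 4·Ka·C₀))/2 = 1.37 × 10^-3 M
pH = −log(1.37 × 10^-3) = 2.86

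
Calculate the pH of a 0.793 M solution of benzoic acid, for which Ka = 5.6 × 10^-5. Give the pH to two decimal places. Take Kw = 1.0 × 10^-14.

C6H5COOH ⇌ C6H5COO- + H+
Ka = [H+]²/(0.793 − [H+]) = 5.6 × 10^-5
Neglecting [H+] in the denominator: [H+] = √(5.6 × 10^-5 × 0.793) = 6.66 × 10^-3 M
pH = −log(6.66 × 10^-3) = 2.18

pH = 2.18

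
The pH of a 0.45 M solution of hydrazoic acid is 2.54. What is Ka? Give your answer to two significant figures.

Ka = 1.9 × 10^-5

[H+] = 10^(-2.54) = 2.88 × 10^-3 M
At equilibrium [HA] = 0.45 − 2.88 × 10^-3 = 4.47 × 10^-1 M
Ka = [H+][A-]/[HA] = (2.88 × 10^-3)² / 4.47 × 10^-1 = 1.9 × 10^-5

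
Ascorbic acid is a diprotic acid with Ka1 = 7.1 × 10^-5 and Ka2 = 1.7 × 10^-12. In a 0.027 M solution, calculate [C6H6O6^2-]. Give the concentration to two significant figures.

First ionization gives [H+] ≈ [HC6H6O6-] = 1.35 × 10^-3 M.
Second step: Ka2 = [H+][C6H6O6^2-]/[HC6H6O6-] ≈ [C6H6O6^2-] (since [H+] ≈ [HC6H6O6-]).
So [C6H6O6^2-] ≈ Ka2.

1.7 × 10^-12 M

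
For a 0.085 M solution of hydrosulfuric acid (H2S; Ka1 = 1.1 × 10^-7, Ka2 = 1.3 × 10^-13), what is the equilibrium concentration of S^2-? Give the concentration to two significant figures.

First ionization gives [H+] ≈ [HS-] = 9.67 × 10^-5 M.
Second step: Ka2 = [H+][S^2-]/[HS-] ≈ [S^2-] (since [H+] ≈ [HS-]).
So [S^2-] ≈ Ka2.

1.3 × 10^-13 M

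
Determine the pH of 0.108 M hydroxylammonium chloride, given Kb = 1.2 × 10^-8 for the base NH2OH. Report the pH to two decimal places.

pH = 3.52

NH3OH+ is the conjugate acid of the weak base NH2OH.
Ka = Kw/Kb = 1.0×10^-14 / 1.2 × 10^-8 = 8.33 × 10^-7
From the ICE table, Ka = [H+]²/(0.108 − [H+]) = 8.33 × 10^-7.
Neglecting [H+] in the denominator: [H+] = √(8.33 × 10^-7 × 0.108) = 3.00 × 10^-4 M
pH = −log(3.00 × 10^-4) = 3.52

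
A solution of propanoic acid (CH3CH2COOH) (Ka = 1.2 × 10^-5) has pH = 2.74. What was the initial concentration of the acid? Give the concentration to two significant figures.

[H+] = 10^(-2.74) = 1.82 × 10^-3 M = x
Ka = x²/(C₀ − x) ⇒ C₀ = x + x²/Ka
C₀ = 1.82 × 10^-3 + (1.82 × 10^-3)²/(1.2 × 10^-5) = 2.78 × 10^-1 M

C₀ = 2.8 × 10^-1 M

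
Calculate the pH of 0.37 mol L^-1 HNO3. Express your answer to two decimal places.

HNO3 is a strong acid and dissociates completely, so [H+] = 0.37 M.
pH = -log(0.37) = 0.43

pH = 0.43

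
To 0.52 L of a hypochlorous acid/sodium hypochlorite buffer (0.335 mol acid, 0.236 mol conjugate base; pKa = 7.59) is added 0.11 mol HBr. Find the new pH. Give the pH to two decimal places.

pH = 7.04

Added H+ converts OCl- to HOCl: HOCl → 0.445 mol, OCl- → 0.126 mol.
Henderson–Hasselbalch with mole ratio 0.126/0.445: pH = 7.59 + (-0.548)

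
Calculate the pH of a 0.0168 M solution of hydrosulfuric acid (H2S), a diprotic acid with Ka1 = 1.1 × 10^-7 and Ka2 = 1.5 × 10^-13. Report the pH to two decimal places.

pH = 4.37

Since Ka1 ≫ Ka2, the first ionization dominates [H+].
Ka1 = x²/(0.0168 − x) = 1.1 × 10^-7
x ≈ √(1.1 × 10^-7 × 0.0168) = 4.30 × 10^-5 M
pH = −log(4.30 × 10^-5) = 4.37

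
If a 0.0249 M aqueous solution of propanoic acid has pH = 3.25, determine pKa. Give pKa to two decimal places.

pKa = 4.89

[H+] = 10^(-3.25) = 5.62 × 10^-4 M
At equilibrium [HA] = 0.0249 − 5.62 × 10^-4 = 2.43 × 10^-2 M
Ka = [H+][A-]/[HA] = (5.62 × 10^-4)² / 2.43 × 10^-2 = 1.30 × 10^-5
pKa = -log(1.30 × 10^-5) = 4.89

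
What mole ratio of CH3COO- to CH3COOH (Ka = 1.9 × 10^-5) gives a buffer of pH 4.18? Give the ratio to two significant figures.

pKa = -log(1.9 × 10^-5) = 4.721
pH = pKa + log(r) ⇒ log(r) = 4.18 − 4.721 = -0.541
r = [CH3COO-]/[CH3COOH] = 10^(-0.541) = 0.288

ratio = 0.29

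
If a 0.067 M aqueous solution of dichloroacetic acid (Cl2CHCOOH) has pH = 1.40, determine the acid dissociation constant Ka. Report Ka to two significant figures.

[H+] = 10^(-1.40) = 3.98 × 10^-2 M
At equilibrium [HA] = 0.067 − 3.98 × 10^-2 = 2.72 × 10^-2 M
Ka = [H+][A-]/[HA] = (3.98 × 10^-2)² / 2.72 × 10^-2 = 5.8 × 10^-2

Ka = 5.8 × 10^-2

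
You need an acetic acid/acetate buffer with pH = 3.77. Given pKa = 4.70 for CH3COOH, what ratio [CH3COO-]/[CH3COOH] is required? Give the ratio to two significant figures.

pH = pKa + log(r) ⇒ log(r) = 3.77 − 4.70 = -0.93
r = [CH3COO-]/[CH3COOH] = 10^(-0.93) = 0.117

ratio = 0.12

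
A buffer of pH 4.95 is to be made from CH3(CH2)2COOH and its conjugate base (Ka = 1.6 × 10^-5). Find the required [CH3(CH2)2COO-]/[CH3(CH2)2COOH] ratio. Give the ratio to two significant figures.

ratio = 1.4

pKa = -log(1.6 × 10^-5) = 4.796
pH = pKa + log(r) ⇒ log(r) = 4.95 − 4.796 = +0.154
r = [CH3(CH2)2COO-]/[CH3(CH2)2COOH] = 10^(+0.154) = 1.43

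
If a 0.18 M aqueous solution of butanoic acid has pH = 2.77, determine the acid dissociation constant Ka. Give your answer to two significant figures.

[H+] = 10^(-2.77) = 1.70 × 10^-3 M
At equilibrium [HA] = 0.18 − 1.70 × 10^-3 = 1.78 × 10^-1 M
Ka = [H+][A-]/[HA] = (1.70 × 10^-3)² / 1.78 × 10^-1 = 1.6 × 10^-5

Ka = 1.6 × 10^-5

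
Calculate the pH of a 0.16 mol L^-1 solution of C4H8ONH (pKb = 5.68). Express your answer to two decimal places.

pH = 10.76

C4H8ONH + H2O ⇌ C4H8ONH2+ + OH-
Kb = 10^(−5.68) = 2.09 × 10^-6
Let x = [OH-] at equilibrium. Kb = x²/(0.16 − x).
Since Kb ≪ C₀, x ≈ √(Kb·C₀) = 5.78 × 10^-4 M.
pOH = 3.24, so pH = 14.00 − pOH = 10.76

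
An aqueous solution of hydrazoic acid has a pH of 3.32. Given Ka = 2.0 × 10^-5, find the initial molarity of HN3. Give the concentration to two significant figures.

[H+] = 10^(-3.32) = 4.79 × 10^-4 M = x
Ka = x²/(C₀ − x) ⇒ C₀ = x + x²/Ka
C₀ = 4.79 × 10^-4 + (4.79 × 10^-4)²/(2.0 × 10^-5) = 1.20 × 10^-2 M

C₀ = 1.2 × 10^-2 M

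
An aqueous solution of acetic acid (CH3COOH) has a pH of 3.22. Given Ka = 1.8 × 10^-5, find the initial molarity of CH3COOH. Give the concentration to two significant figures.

C₀ = 2.1 × 10^-2 M

[H+] = 10^(-3.22) = 6.03 × 10^-4 M = x
Ka = x²/(C₀ − x) ⇒ C₀ = x + x²/Ka
C₀ = 6.03 × 10^-4 + (6.03 × 10^-4)²/(1.8 × 10^-5) = 2.08 × 10^-2 M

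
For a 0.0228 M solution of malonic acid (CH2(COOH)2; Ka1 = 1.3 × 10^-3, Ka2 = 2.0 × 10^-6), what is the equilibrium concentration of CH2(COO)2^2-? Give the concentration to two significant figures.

2.0 × 10^-6 M

First ionization gives [H+] ≈ [CH2(COOH)COO-] = 4.83 × 10^-3 M.
Second step: Ka2 = [H+][CH2(COO)2^2-]/[CH2(COOH)COO-] ≈ [CH2(COO)2^2-] (since [H+] ≈ [CH2(COOH)COO-]).
So [CH2(COO)2^2-] ≈ Ka2.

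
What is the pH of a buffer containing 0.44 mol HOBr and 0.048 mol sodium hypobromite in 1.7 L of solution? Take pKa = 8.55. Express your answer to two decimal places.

Using pH = pKa + log([base]/[acid]) with [base]/[acid] = 0.048/0.44:
pH = 8.55 + (-0.962) = 7.59

pH = 7.59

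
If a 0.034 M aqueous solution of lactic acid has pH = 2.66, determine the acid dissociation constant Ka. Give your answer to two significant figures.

Ka = 1.5 × 10^-4

[H+] = 10^(-2.66) = 2.19 × 10^-3 M
At equilibrium [HA] = 0.034 − 2.19 × 10^-3 = 3.18 × 10^-2 M
Ka = [H+][A-]/[HA] = (2.19 × 10^-3)² / 3.18 × 10^-2 = 1.5 × 10^-4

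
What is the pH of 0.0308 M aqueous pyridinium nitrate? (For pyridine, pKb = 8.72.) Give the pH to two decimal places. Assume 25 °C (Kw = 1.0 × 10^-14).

pH = 3.40

C5H5NH+ is the conjugate acid of the weak base C5H5N.
Kb = 10^(−8.72) = 1.91 × 10^-9
Ka = Kw/Kb = 1.0×10^-14 / 1.91 × 10^-9 = 5.24 × 10^-6
Ka = [H+]²/(0.0308 − [H+]) = 5.24 × 10^-6
Neglecting [H+] in the denominator: [H+] = √(5.24 × 10^-6 × 0.0308) = 4.02 × 10^-4 M
pH = −log(4.02 × 10^-4) = 3.40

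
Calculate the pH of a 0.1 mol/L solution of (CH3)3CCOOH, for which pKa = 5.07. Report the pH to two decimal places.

pH = 3.04

(CH3)3CCOOH ⇌ (CH3)3CCOO- + H+
Ka = 10^(−5.07) = 8.51 × 10^-6
Ka = [H+]²/(0.1 − [H+]) = 8.51 × 10^-6
Assume [H+] ≪ 0.1: [H+] ≈ √(8.51 × 10^-6 × 0.1) = 9.22 × 10^-4 M
pH = −log(9.22 × 10^-4) = 3.04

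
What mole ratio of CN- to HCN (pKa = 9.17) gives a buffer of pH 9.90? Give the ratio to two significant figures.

ratio = 5.4

pH = pKa + log(r) ⇒ log(r) = 9.90 − 9.17 = +0.73
r = [CN-]/[HCN] = 10^(+0.73) = 5.37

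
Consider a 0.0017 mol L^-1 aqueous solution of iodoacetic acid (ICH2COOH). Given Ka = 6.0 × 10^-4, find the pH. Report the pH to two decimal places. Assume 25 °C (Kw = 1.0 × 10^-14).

ICH2COOH ⇌ ICH2COO- + H+
Ka = [H+]²/(0.0017 − [H+]) = 6.0 × 10^-4
[H+] is not negligible relative to C₀; solve [H+]² + 0.0006·[H+] − 1.02e-06 = 0.
[H+] = [−0.0006 + √(0.0006² + 4.08e-06)]/2 = 7.54 × 10^-4 M
pH = −log[H+] = −log(7.54 × 10^-4) = 3.12

pH = 3.12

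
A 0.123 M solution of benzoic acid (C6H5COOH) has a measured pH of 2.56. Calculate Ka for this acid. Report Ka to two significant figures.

Ka = 6.3 × 10^-5

[H+] = 10^(-2.56) = 2.75 × 10^-3 M
At equilibrium [HA] = 0.123 − 2.75 × 10^-3 = 1.20 × 10^-1 M
Ka = [H+][A-]/[HA] = (2.75 × 10^-3)² / 1.20 × 10^-1 = 6.3 × 10^-5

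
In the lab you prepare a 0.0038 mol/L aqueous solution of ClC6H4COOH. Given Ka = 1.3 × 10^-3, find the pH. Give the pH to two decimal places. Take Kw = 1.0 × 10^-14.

ClC6H4COOH ⇌ ClC6H4COO- + H+
Ka = [H+]²/(0.0038 − [H+]) = 1.3 × 10^-3
[H+] is not negligible relative to C₀; solve [H+]² + 0.0013·[H+] − 4.94e-06 = 0.
[H+] = [−0.0013 + √(0.0013² + 1.98e-05)]/2 = 1.67 × 10^-3 M
pH = −log(1.67 × 10^-3) = 2.78

pH = 2.78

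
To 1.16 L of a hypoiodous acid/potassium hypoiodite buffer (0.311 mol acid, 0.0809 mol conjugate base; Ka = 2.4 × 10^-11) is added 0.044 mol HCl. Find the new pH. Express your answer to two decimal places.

After neutralization: n(HOI) = 0.355 mol, n(OI-) = 0.0369 mol.
pKa = −log(2.4 × 10^-11) = 10.620
pH = pKa + log([A⁻]/[HA]) = 10.620 + log(0.0369/0.355) = 10.620 -0.983

pH = 9.64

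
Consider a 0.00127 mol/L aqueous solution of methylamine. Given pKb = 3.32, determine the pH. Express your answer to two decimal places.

CH3NH2 + H2O ⇌ CH3NH3+ + OH-
Kb = 10^(−3.32) = 4.79 × 10^-4
From the ICE table, Kb = [OH-]²/(0.00127 − [OH-]) = 4.79 × 10^-4.
The 5% rule fails; solving [OH-]² + Kb·[OH-] − Kb·C₀ = 0 exactly:
[OH-] = (−Kb + √(Kb² + 4·Kb·C₀))/2 = 5.76 × 10^-4 M
pOH = 3.24, so pH = 14.00 − pOH = 10.76

pH = 10.76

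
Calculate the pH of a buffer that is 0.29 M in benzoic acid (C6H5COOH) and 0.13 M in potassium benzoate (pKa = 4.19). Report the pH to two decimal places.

Henderson–Hasselbalch: pH = pKa + log([C6H5COO-]/[C6H5COOH]) = 4.19 + log(0.13/0.29)
pH = 4.19 + (-0.348) = 3.84

pH = 3.84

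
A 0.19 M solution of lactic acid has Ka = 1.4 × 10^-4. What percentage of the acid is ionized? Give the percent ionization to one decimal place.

2.7%

CH3CH(OH)COOH ⇌ CH3CH(OH)COO- + H+; let x = [H+] at equilibrium.
x ≈ √(Ka·C₀) = √(1.4 × 10^-4 × 0.19) = 5.16 × 10^-3 M
Fraction ionized = 5.16 × 10^-3 / 0.19 = 0.0272 → 2.7%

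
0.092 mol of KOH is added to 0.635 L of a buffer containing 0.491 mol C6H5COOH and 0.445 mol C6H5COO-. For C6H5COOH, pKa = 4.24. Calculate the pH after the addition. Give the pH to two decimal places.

pH = 4.37

OH- converts C6H5COOH to C6H5COO-: C6H5COOH → 0.399 mol, C6H5COO- → 0.537 mol.
pH = pKa + log(n_C6H5COO-/n_C6H5COOH) = 4.24 + log(0.537/0.399) = 4.24 + (+0.129)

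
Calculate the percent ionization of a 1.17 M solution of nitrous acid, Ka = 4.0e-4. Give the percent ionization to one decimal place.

HNO2 ⇌ NO2- + H+; let x = [H+] at equilibrium.
x ≈ √(Ka·C₀) = √(4.0 × 10^-4 × 1.17) = 2.16 × 10^-2 M
Fraction ionized = 2.16 × 10^-2 / 1.17 = 0.0185 → 1.8%

1.8%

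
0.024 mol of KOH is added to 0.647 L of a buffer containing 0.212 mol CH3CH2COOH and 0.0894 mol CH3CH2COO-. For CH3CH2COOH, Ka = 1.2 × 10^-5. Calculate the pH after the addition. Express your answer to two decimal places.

OH- converts CH3CH2COOH to CH3CH2COO-: CH3CH2COOH → 0.188 mol, CH3CH2COO- → 0.113 mol.
pKa = −log(1.2 × 10^-5) = 4.921
pH = pKa + log(n_CH3CH2COO-/n_CH3CH2COOH) = 4.921 + log(0.113/0.188) = 4.921 + (-0.221)

pH = 4.70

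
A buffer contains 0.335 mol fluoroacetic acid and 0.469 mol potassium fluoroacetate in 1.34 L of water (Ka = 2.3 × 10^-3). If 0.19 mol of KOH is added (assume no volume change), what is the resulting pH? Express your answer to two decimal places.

After neutralization: n(FCH2COOH) = 0.145 mol, n(FCH2COO-) = 0.659 mol.
pKa = −log(2.3 × 10^-3) = 2.638
pH = pKa + log([A⁻]/[HA]) = 2.638 + log(0.659/0.145) = 2.638 +0.658

pH = 3.30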